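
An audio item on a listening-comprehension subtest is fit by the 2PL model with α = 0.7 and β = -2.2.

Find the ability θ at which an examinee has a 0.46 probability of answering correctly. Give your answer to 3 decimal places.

-2.429

P(θ) = 1 / (1 + exp(−α(θ − β)))
logit = ln(0.4600/0.5400) = -0.1603
θ = β + logit/(α) = -2.2 + (-0.1603)/0.7000 = -2.4291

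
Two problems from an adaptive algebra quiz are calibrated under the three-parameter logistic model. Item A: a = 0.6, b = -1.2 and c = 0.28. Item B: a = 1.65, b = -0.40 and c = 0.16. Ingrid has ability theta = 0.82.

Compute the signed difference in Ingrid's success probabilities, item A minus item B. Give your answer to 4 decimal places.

-0.0661

P(theta) = c + (1 − c) · 1 / (1 + exp(−a(theta − b)))
P_A = 0.8349
P_B = 0.9010
P_A − P_B = -0.0661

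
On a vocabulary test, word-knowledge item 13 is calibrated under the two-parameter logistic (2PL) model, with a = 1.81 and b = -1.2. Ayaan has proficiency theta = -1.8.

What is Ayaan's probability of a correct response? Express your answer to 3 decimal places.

0.252

P(theta) = 1 / (1 + exp(−a(theta − b)))
Exponent: 1.81 × (-1.8 − (-1.2)) = -1.0860
1/(1 + e^{1.0860}) = 0.2524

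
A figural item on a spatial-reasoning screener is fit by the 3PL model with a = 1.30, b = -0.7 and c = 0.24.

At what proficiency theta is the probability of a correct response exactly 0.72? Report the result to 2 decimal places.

-0.29

P(theta) = c + (1 − c) · 1 / (1 + exp(−a(theta − b)))
Remove guessing floor: (0.72 − 0.24)/(1 − 0.24) = 0.6316
logit = ln(0.6316/0.3684) = 0.5390
theta = b + logit/(a) = -0.7 + 0.5390/1.3000 = -0.2854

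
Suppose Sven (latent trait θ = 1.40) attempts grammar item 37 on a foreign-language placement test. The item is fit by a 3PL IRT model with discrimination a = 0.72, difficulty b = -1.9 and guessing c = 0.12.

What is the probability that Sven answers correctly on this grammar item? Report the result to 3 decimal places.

0.925

P(θ) = c + (1 − c) · 1 / (1 + exp(−a(θ − b)))
Exponent: 0.72 × (1.40 − (-1.9)) = 2.3760
1/(1 + e^{-2.3760}) = 0.9150
P = 0.12 + 0.88 × 0.9150 = 0.9252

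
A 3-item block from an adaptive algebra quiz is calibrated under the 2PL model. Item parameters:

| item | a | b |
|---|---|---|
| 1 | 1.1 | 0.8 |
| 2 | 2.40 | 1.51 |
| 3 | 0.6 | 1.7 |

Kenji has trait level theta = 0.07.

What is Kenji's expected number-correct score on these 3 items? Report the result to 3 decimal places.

P(theta) = 1 / (1 + exp(−a(theta − b)))
P_1 = 1/(1+e^{0.8030}) = 0.3094
P_2 = 1/(1+e^{3.4560}) = 0.0306
P_3 = 1/(1+e^{0.9780}) = 0.2733
E[score] = 0.3094 + 0.0306 + 0.2733 = 0.6133

0.613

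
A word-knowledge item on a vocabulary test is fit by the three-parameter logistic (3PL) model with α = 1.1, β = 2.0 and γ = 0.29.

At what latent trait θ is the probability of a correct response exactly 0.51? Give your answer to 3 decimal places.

1.272

P(θ) = γ + (1 − γ) · 1 / (1 + exp(−α(θ − β)))
Remove guessing floor: (0.51 − 0.29)/(1 − 0.29) = 0.3099
logit = ln(0.3099/0.6901) = -0.8008
θ = β + logit/(α) = 2.0 + (-0.8008)/1.1000 = 1.2720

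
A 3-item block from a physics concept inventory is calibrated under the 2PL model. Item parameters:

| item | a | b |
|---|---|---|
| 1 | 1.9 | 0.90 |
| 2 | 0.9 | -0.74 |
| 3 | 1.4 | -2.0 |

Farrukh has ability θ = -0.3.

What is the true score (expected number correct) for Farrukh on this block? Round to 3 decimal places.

1.606

P(θ) = 1 / (1 + exp(−a(θ − b)))
P_1 = 1/(1+e^{2.2800}) = 0.0928
P_2 = 1/(1+e^{-0.3960}) = 0.5977
P_3 = 1/(1+e^{-2.3800}) = 0.9153
E[score] = 0.0928 + 0.5977 + 0.9153 = 1.6058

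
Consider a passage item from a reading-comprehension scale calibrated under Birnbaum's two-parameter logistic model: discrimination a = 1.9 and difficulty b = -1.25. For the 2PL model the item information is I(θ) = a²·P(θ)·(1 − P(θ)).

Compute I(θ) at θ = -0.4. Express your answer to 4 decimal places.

0.4995

P = 1/(1+e^{-1.6150}) = 0.8341
P(1−P) = 0.8341 × 0.1659 = 0.1384
I = a² × P(1−P) = 1.9² × 0.1384 = 0.49953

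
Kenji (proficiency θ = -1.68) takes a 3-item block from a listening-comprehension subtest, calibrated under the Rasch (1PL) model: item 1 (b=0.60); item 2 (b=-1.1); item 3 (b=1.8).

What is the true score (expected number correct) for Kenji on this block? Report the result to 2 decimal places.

0.48

P(θ) = 1 / (1 + exp(−(θ − b)))
P_1 = 1/(1+e^{2.2800}) = 0.0928
P_2 = 1/(1+e^{0.5800}) = 0.3589
P_3 = 1/(1+e^{3.4800}) = 0.0299
E[score] = 0.0928 + 0.3589 + 0.0299 = 0.4816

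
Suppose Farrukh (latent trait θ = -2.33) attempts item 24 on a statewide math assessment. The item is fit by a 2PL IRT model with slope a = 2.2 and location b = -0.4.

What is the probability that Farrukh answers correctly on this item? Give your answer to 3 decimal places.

0.014

P(θ) = 1 / (1 + exp(−a(θ − b)))
Exponent: 2.2 × (-2.33 − (-0.4)) = -4.2460
1/(1 + e^{4.2460}) = 0.0141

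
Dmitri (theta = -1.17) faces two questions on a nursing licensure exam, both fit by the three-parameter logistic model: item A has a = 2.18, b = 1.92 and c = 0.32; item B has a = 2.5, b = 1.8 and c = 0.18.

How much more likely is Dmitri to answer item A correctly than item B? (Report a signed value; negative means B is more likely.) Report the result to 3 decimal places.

P(theta) = c + (1 − c) · 1 / (1 + exp(−a(theta − b)))
P_A = 0.3208
P_B = 0.1805
P_A − P_B = 0.1403

0.140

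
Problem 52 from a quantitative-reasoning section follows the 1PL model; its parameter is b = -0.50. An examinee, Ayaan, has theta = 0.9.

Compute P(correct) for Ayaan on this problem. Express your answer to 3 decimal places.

0.802

P(theta) = 1 / (1 + exp(−(theta − b)))
Exponent: (0.9 − (-0.50)) = 1.4000
1/(1 + e^{-1.4000}) = 0.8022
P = 0.8022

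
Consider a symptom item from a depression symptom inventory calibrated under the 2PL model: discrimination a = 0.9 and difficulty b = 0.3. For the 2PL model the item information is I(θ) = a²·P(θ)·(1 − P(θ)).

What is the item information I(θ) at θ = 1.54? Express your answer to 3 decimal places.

P = 1/(1+e^{-1.1160}) = 0.7532
P(1−P) = 0.7532 × 0.2468 = 0.1859
I = a² × P(1−P) = 0.9² × 0.1859 = 0.15055

0.151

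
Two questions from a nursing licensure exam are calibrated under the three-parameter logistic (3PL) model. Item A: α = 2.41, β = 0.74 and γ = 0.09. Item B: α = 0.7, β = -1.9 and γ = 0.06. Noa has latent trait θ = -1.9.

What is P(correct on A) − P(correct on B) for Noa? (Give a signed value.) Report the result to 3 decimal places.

-0.438

P(θ) = γ + (1 − γ) · 1 / (1 + exp(−α(θ − β)))
P_A = 0.0916
P_B = 0.5300
P_A − P_B = -0.4384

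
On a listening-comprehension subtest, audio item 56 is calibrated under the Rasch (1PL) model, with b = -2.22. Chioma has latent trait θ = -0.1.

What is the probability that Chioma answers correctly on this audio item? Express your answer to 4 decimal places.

P(θ) = 1 / (1 + exp(−(θ − b)))
Exponent: (-0.1 − (-2.22)) = 2.1200
1/(1 + e^{-2.1200}) = 0.8928
P = 0.8928

0.8928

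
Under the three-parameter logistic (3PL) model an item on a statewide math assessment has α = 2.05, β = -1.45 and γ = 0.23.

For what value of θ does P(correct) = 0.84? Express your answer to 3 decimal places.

-0.797

P(θ) = γ + (1 − γ) · 1 / (1 + exp(−α(θ − β)))
Remove guessing floor: (0.84 − 0.23)/(1 − 0.23) = 0.7922
logit = ln(0.7922/0.2078) = 1.3383
θ = β + logit/(α) = -1.45 + 1.3383/2.0500 = -0.7972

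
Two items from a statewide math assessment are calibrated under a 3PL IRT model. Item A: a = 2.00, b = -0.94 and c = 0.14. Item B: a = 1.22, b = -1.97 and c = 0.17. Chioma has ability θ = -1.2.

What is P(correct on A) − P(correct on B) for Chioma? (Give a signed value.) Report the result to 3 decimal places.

-0.306

P(θ) = c + (1 − c) · 1 / (1 + exp(−a(θ − b)))
P_A = 0.4607
P_B = 0.7668
P_A − P_B = -0.3061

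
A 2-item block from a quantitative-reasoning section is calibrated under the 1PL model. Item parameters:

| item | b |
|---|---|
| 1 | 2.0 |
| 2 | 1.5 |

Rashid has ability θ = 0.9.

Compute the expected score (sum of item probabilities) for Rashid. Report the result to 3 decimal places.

P(θ) = 1 / (1 + exp(−(θ − b)))
P_1 = 1/(1+e^{1.1000}) = 0.2497
P_2 = 1/(1+e^{0.6000}) = 0.3543
E[score] = 0.2497 + 0.3543 = 0.6041

0.604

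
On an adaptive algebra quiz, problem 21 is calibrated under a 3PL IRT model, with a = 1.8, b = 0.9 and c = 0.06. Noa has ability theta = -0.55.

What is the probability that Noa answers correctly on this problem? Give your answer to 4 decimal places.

0.1244

P(theta) = c + (1 − c) · 1 / (1 + exp(−a(theta − b)))
Exponent: 1.8 × (-0.55 − 0.9) = -2.6100
1/(1 + e^{2.6100}) = 0.0685
P = 0.06 + 0.94 × 0.0685 = 0.1244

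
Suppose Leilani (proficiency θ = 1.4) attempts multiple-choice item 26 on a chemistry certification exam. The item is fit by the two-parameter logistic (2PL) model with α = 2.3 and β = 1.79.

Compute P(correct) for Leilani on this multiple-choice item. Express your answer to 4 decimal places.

0.2897

P(θ) = 1 / (1 + exp(−α(θ − β)))
Exponent: 2.3 × (1.4 − 1.79) = -0.8970
1/(1 + e^{0.8970}) = 0.2897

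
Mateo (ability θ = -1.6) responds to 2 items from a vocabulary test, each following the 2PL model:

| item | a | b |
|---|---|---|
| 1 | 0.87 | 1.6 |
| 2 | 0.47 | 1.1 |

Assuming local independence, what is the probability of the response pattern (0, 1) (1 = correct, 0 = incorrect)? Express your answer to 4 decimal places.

P(θ) = 1 / (1 + exp(−a(θ − b)))
P_1 = 1/(1+e^{2.7840}) = 0.0582
P_2 = 1/(1+e^{1.2690}) = 0.2194
L = (1−P_1) × P_2 = 0.9418 × 0.2194 = 0.20666

0.2067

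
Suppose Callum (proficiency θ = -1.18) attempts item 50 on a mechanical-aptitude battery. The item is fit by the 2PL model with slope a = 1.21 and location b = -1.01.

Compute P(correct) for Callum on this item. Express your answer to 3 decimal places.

0.449

P(θ) = 1 / (1 + exp(−a(θ − b)))
Exponent: 1.21 × (-1.18 − (-1.01)) = -0.2057
1/(1 + e^{0.2057}) = 0.4488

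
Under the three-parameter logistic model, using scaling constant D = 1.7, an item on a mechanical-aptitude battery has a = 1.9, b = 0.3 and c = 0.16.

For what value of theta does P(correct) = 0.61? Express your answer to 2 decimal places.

P(theta) = c + (1 − c) · 1 / (1 + exp(−D·a(theta − b)))
Remove guessing floor: (0.61 − 0.16)/(1 − 0.16) = 0.5357
logit = ln(0.5357/0.4643) = 0.1431
theta = b + logit/(1.7·a) = 0.3 + 0.1431/3.2300 = 0.3443

0.34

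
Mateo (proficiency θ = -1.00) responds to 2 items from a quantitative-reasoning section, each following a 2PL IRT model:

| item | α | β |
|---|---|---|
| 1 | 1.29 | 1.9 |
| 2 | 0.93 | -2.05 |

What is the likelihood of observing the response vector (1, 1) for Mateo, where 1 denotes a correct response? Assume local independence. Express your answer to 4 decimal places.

0.0168

P(θ) = 1 / (1 + exp(−α(θ − β)))
P_1 = 1/(1+e^{3.7410}) = 0.0232
P_2 = 1/(1+e^{-0.9765}) = 0.7264
L = P_1 × P_2 = 0.0232 × 0.7264 = 0.01684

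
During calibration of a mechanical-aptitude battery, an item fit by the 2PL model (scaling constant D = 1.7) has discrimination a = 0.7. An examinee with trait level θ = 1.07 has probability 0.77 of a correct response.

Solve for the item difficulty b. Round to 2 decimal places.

P(θ) = 1 / (1 + exp(−D·a(θ − b)))
logit(0.77) = ln(0.77/0.23) = 1.2083
b = θ − logit/(1.7·a) = 1.07 − 1.2083/1.1900 = 0.0546

0.05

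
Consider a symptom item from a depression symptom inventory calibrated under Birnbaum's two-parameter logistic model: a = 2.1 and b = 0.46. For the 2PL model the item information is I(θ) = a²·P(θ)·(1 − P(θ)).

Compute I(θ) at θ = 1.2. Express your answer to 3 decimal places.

0.635

P = 1/(1+e^{-1.5540}) = 0.8255
P(1−P) = 0.8255 × 0.1745 = 0.1441
I = a² × P(1−P) = 2.1² × 0.1441 = 0.63529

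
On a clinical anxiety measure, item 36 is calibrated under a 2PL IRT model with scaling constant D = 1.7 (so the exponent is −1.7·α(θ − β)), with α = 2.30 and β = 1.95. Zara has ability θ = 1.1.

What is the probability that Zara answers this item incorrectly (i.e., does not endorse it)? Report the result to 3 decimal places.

P(θ) = 1 / (1 + exp(−D·α(θ − β)))
Exponent: 1.7 × 2.30 × (1.1 − 1.95) = -3.3235
1/(1 + e^{3.3235}) = 0.0348
P = 0.0348
P(incorrect) = 1 − 0.0348 = 0.9652

0.965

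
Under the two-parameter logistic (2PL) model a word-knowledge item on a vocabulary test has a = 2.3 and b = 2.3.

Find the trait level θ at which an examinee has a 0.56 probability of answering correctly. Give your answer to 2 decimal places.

P(θ) = 1 / (1 + exp(−a(θ − b)))
logit = ln(0.5600/0.4400) = 0.2412
θ = b + logit/(a) = 2.3 + 0.2412/2.3000 = 2.4049

2.40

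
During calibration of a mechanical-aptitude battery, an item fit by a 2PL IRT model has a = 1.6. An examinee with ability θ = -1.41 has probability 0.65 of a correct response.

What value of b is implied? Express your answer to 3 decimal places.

-1.797

P(θ) = 1 / (1 + exp(−a(θ − b)))
logit(0.65) = ln(0.65/0.35) = 0.6190
b = θ − logit/(a) = -1.41 − 0.6190/1.6000 = -1.7969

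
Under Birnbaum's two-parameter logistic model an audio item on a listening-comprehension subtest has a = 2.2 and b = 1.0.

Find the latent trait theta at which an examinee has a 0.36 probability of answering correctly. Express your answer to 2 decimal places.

P(theta) = 1 / (1 + exp(−a(theta − b)))
logit = ln(0.3600/0.6400) = -0.5754
theta = b + logit/(a) = 1.0 + (-0.5754)/2.2000 = 0.7385

0.74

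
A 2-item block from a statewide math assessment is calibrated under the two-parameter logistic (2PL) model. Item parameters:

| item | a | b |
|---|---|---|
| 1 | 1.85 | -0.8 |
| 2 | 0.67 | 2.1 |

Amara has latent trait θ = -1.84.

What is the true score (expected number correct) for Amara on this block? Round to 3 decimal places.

0.194

P(θ) = 1 / (1 + exp(−a(θ − b)))
P_1 = 1/(1+e^{1.9240}) = 0.1274
P_2 = 1/(1+e^{2.6398}) = 0.0666
E[score] = 0.1274 + 0.0666 = 0.1940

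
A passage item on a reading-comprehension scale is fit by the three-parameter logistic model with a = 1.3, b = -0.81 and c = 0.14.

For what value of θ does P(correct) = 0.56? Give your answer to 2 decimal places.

P(θ) = c + (1 − c) · 1 / (1 + exp(−a(θ − b)))
Remove guessing floor: (0.56 − 0.14)/(1 − 0.14) = 0.4884
logit = ln(0.4884/0.5116) = -0.0465
θ = b + logit/(a) = -0.81 + (-0.0465)/1.3000 = -0.8458

-0.85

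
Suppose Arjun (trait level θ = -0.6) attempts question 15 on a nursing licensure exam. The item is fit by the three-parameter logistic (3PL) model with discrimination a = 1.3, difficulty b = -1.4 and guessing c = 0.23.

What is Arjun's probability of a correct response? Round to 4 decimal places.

0.7989

P(θ) = c + (1 − c) · 1 / (1 + exp(−a(θ − b)))
Exponent: 1.3 × (-0.6 − (-1.4)) = 1.0400
1/(1 + e^{-1.0400}) = 0.7389
P = 0.23 + 0.77 × 0.7389 = 0.7989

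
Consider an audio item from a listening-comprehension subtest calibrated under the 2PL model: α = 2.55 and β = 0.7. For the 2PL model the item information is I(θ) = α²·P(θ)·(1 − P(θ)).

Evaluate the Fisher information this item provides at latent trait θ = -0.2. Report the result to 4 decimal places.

0.5407

P = 1/(1+e^{2.2950}) = 0.0915
P(1−P) = 0.0915 × 0.9085 = 0.0832
I = α² × P(1−P) = 2.55² × 0.0832 = 0.54074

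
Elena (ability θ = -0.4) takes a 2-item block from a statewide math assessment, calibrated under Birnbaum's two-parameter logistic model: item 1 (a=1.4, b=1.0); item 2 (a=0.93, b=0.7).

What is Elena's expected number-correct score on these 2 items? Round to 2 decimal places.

P(θ) = 1 / (1 + exp(−a(θ − b)))
P_1 = 1/(1+e^{1.9600}) = 0.1235
P_2 = 1/(1+e^{1.0230}) = 0.2644
E[score] = 0.1235 + 0.2644 = 0.3879

0.39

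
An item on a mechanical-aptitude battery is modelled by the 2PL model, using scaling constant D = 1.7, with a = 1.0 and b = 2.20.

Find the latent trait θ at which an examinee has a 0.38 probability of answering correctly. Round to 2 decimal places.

1.91

P(θ) = 1 / (1 + exp(−D·a(θ − b)))
logit = ln(0.3800/0.6200) = -0.4895
θ = b + logit/(1.7·a) = 2.20 + (-0.4895)/1.7000 = 1.9120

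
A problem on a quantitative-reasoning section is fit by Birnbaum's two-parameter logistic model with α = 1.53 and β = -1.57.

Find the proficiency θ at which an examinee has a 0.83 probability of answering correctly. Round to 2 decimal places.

-0.53

P(θ) = 1 / (1 + exp(−α(θ − β)))
logit = ln(0.8300/0.1700) = 1.5856
θ = β + logit/(α) = -1.57 + 1.5856/1.5300 = -0.5336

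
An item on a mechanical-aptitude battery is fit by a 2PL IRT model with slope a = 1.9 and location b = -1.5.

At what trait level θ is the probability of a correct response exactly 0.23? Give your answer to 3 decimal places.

P(θ) = 1 / (1 + exp(−a(θ − b)))
logit = ln(0.2300/0.7700) = -1.2083
θ = b + logit/(a) = -1.5 + (-1.2083)/1.9000 = -2.1360

-2.136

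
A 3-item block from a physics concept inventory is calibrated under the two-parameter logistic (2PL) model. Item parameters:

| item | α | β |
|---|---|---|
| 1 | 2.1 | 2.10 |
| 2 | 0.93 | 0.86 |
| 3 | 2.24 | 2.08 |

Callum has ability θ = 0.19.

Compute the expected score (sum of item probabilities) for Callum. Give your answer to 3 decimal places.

P(θ) = 1 / (1 + exp(−α(θ − β)))
P_1 = 1/(1+e^{4.0110}) = 0.0178
P_2 = 1/(1+e^{0.6231}) = 0.3491
P_3 = 1/(1+e^{4.2336}) = 0.0143
E[score] = 0.0178 + 0.3491 + 0.0143 = 0.3812

0.381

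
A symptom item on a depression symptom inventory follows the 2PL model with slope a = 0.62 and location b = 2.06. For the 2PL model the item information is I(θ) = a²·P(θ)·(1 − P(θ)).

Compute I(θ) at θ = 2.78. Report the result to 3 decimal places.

0.091

P = 1/(1+e^{-0.4464}) = 0.6098
P(1−P) = 0.6098 × 0.3902 = 0.2379
I = a² × P(1−P) = 0.62² × 0.2379 = 0.09147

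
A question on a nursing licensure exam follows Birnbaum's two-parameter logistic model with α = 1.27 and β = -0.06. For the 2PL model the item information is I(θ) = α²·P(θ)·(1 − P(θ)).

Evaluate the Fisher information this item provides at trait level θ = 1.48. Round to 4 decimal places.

0.1751

P = 1/(1+e^{-1.9558}) = 0.8761
P(1−P) = 0.8761 × 0.1239 = 0.1086
I = α² × P(1−P) = 1.27² × 0.1086 = 0.17511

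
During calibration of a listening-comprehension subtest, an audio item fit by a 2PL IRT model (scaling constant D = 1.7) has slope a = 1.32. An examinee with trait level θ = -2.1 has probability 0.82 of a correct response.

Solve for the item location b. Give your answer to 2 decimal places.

P(θ) = 1 / (1 + exp(−D·a(θ − b)))
logit(0.82) = ln(0.82/0.18) = 1.5163
b = θ − logit/(1.7·a) = -2.1 − 1.5163/2.2440 = -2.7757

-2.78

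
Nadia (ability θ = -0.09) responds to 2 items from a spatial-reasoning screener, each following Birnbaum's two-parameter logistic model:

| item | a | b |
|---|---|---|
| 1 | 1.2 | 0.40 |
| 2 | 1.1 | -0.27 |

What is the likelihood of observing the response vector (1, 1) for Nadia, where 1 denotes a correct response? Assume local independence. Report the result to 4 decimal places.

0.1962

P(θ) = 1 / (1 + exp(−a(θ − b)))
P_1 = 1/(1+e^{0.5880}) = 0.3571
P_2 = 1/(1+e^{-0.1980}) = 0.5493
L = P_1 × P_2 = 0.3571 × 0.5493 = 0.19617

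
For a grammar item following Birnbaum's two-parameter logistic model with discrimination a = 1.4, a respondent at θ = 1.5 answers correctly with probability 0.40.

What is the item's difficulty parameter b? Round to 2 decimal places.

1.79

P(θ) = 1 / (1 + exp(−a(θ − b)))
logit(0.40) = ln(0.40/0.60) = -0.4055
b = θ − logit/(a) = 1.5 − (-0.4055)/1.4000 = 1.7896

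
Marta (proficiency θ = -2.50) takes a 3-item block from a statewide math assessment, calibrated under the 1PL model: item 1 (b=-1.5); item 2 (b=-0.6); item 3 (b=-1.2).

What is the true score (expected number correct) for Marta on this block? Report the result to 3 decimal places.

0.613

P(θ) = 1 / (1 + exp(−(θ − b)))
P_1 = 1/(1+e^{1.0000}) = 0.2689
P_2 = 1/(1+e^{1.9000}) = 0.1301
P_3 = 1/(1+e^{1.3000}) = 0.2142
E[score] = 0.2689 + 0.1301 + 0.2142 = 0.6132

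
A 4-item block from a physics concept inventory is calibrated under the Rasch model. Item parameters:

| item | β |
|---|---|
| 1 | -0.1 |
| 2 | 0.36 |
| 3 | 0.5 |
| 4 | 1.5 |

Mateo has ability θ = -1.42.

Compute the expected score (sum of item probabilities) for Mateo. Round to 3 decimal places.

P(θ) = 1 / (1 + exp(−(θ − β)))
P_1 = 1/(1+e^{1.3200}) = 0.2108
P_2 = 1/(1+e^{1.7800}) = 0.1443
P_3 = 1/(1+e^{1.9200}) = 0.1279
P_4 = 1/(1+e^{2.9200}) = 0.0512
E[score] = 0.2108 + 0.1443 + 0.1279 + 0.0512 = 0.5342

0.534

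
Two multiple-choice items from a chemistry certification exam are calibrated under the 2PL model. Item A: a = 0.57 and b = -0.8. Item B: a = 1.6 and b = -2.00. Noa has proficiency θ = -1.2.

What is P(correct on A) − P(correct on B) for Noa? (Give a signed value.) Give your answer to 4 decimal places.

P(θ) = 1 / (1 + exp(−a(θ − b)))
P_A = 0.4432
P_B = 0.7824
P_A − P_B = -0.3392

-0.3392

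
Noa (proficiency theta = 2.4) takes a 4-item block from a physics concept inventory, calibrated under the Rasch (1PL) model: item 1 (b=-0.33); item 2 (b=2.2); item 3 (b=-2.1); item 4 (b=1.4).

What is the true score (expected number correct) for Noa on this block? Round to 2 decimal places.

3.21

P(theta) = 1 / (1 + exp(−(theta − b)))
P_1 = 1/(1+e^{-2.7300}) = 0.9388
P_2 = 1/(1+e^{-0.2000}) = 0.5498
P_3 = 1/(1+e^{-4.5000}) = 0.9890
P_4 = 1/(1+e^{-1.0000}) = 0.7311
E[score] = 0.9388 + 0.5498 + 0.9890 + 0.7311 = 3.2087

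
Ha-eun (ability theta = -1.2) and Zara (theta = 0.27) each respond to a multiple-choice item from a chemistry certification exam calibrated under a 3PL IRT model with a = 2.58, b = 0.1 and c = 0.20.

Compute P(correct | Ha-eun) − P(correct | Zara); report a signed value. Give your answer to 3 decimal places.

-0.459

P(theta) = c + (1 − c) · 1 / (1 + exp(−a(theta − b)))
P(Ha-eun) = 0.2270  [exponent -3.3540]
P(Zara) = 0.6863  [exponent 0.4386]
Difference = 0.2270 − 0.6863 = -0.4593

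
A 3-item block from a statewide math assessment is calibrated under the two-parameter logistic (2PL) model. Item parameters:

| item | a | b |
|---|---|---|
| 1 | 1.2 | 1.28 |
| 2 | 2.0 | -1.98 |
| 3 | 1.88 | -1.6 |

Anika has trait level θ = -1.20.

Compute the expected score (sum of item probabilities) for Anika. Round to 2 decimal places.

P(θ) = 1 / (1 + exp(−a(θ − b)))
P_1 = 1/(1+e^{2.9760}) = 0.0485
P_2 = 1/(1+e^{-1.5600}) = 0.8264
P_3 = 1/(1+e^{-0.7520}) = 0.6796
E[score] = 0.0485 + 0.8264 + 0.6796 = 1.5545

1.55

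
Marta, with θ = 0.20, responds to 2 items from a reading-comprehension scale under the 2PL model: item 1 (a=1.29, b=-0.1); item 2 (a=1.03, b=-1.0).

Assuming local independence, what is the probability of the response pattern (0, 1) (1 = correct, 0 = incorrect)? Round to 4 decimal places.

P(θ) = 1 / (1 + exp(−a(θ − b)))
P_1 = 1/(1+e^{-0.3870}) = 0.5956
P_2 = 1/(1+e^{-1.2360}) = 0.7749
L = (1−P_1) × P_2 = 0.4044 × 0.7749 = 0.31339

0.3134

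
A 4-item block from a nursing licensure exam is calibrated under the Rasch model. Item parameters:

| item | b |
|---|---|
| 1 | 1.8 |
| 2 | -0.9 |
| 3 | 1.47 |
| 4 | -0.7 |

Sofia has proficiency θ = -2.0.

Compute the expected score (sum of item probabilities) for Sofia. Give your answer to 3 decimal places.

P(θ) = 1 / (1 + exp(−(θ − b)))
P_1 = 1/(1+e^{3.8000}) = 0.0219
P_2 = 1/(1+e^{1.1000}) = 0.2497
P_3 = 1/(1+e^{3.4700}) = 0.0302
P_4 = 1/(1+e^{1.3000}) = 0.2142
E[score] = 0.0219 + 0.2497 + 0.0302 + 0.2142 = 0.5160

0.516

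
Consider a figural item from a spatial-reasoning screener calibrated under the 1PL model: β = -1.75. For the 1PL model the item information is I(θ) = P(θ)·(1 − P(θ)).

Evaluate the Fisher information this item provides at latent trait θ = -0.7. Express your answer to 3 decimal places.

0.192

P = 1/(1+e^{-1.0500}) = 0.7408
P(1−P) = 0.7408 × 0.2592 = 0.1920
I = P(1−P) = 0.19203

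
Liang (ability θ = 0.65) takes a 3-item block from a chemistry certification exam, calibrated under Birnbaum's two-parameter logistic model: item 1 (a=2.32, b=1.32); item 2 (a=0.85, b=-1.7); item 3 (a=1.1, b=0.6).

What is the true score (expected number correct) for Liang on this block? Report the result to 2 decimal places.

P(θ) = 1 / (1 + exp(−a(θ − b)))
P_1 = 1/(1+e^{1.5544}) = 0.1745
P_2 = 1/(1+e^{-1.9975}) = 0.8805
P_3 = 1/(1+e^{-0.0550}) = 0.5137
E[score] = 0.1745 + 0.8805 + 0.5137 = 1.5687

1.57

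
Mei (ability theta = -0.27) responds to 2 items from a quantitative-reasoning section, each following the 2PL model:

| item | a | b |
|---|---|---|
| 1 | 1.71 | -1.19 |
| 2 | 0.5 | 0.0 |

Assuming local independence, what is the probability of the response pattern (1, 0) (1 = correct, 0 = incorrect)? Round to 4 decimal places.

P(theta) = 1 / (1 + exp(−a(theta − b)))
P_1 = 1/(1+e^{-1.5732}) = 0.8282
P_2 = 1/(1+e^{0.1350}) = 0.4663
L = P_1 × (1−P_2) = 0.8282 × 0.5337 = 0.44203

0.4420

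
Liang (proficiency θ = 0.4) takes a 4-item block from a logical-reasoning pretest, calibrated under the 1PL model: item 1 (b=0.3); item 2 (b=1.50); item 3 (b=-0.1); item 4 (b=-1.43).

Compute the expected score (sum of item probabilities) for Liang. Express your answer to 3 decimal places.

2.259

P(θ) = 1 / (1 + exp(−(θ − b)))
P_1 = 1/(1+e^{-0.1000}) = 0.5250
P_2 = 1/(1+e^{1.1000}) = 0.2497
P_3 = 1/(1+e^{-0.5000}) = 0.6225
P_4 = 1/(1+e^{-1.8300}) = 0.8618
E[score] = 0.5250 + 0.2497 + 0.6225 + 0.8618 = 2.2589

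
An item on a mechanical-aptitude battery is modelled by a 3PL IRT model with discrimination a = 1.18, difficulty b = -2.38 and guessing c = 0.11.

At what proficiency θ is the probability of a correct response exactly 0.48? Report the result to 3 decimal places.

P(θ) = c + (1 − c) · 1 / (1 + exp(−a(θ − b)))
Remove guessing floor: (0.48 − 0.11)/(1 − 0.11) = 0.4157
logit = ln(0.4157/0.5843) = -0.3403
θ = b + logit/(a) = -2.38 + (-0.3403)/1.1800 = -2.6684

-2.668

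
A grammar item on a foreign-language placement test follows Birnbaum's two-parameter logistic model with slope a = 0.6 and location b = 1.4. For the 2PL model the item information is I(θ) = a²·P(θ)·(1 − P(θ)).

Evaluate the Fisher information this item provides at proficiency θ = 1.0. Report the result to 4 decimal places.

P = 1/(1+e^{0.2400}) = 0.4403
P(1−P) = 0.4403 × 0.5597 = 0.2464
I = a² × P(1−P) = 0.6² × 0.2464 = 0.08872

0.0887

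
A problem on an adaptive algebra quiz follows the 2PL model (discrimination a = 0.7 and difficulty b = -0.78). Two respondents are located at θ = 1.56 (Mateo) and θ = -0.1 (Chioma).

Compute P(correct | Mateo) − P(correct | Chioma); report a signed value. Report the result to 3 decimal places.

P(θ) = 1 / (1 + exp(−a(θ − b)))
P(Mateo) = 0.8373  [exponent 1.6380]
P(Chioma) = 0.6168  [exponent 0.4760]
Difference = 0.8373 − 0.6168 = 0.2205

0.220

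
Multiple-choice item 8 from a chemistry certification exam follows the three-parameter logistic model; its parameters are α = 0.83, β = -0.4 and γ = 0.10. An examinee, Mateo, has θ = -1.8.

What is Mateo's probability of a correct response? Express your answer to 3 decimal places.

0.314

P(θ) = γ + (1 − γ) · 1 / (1 + exp(−α(θ − β)))
Exponent: 0.83 × (-1.8 − (-0.4)) = -1.1620
1/(1 + e^{1.1620}) = 0.2383
P = 0.10 + 0.90 × 0.2383 = 0.3145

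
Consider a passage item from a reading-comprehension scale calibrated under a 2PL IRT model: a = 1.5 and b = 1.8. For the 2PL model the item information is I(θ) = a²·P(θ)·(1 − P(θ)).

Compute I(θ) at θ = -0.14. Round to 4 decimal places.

0.1102

P = 1/(1+e^{2.9100}) = 0.0517
P(1−P) = 0.0517 × 0.9483 = 0.0490
I = a² × P(1−P) = 1.5² × 0.0490 = 0.11023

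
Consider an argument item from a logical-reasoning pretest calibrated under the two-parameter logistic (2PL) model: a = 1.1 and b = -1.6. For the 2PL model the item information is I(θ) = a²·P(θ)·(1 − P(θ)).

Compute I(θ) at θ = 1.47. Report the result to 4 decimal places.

P = 1/(1+e^{-3.3770}) = 0.9670
P(1−P) = 0.9670 × 0.0330 = 0.0319
I = a² × P(1−P) = 1.1² × 0.0319 = 0.03864

0.0386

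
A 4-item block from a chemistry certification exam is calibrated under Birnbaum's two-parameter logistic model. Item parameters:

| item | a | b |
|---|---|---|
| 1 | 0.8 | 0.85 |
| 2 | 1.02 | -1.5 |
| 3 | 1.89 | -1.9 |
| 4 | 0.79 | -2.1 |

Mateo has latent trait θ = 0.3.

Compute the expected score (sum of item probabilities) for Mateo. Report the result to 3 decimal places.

3.108

P(θ) = 1 / (1 + exp(−a(θ − b)))
P_1 = 1/(1+e^{0.4400}) = 0.3917
P_2 = 1/(1+e^{-1.8360}) = 0.8625
P_3 = 1/(1+e^{-4.1580}) = 0.9846
P_4 = 1/(1+e^{-1.8960}) = 0.8694
E[score] = 0.3917 + 0.8625 + 0.9846 + 0.8694 = 3.1083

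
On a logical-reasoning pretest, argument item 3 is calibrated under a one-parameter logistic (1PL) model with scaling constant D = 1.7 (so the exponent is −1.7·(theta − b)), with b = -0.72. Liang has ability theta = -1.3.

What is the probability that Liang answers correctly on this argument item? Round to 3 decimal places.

P(theta) = 1 / (1 + exp(−D·(theta − b)))
Exponent: 1.7 × (-1.3 − (-0.72)) = -0.9860
1/(1 + e^{0.9860}) = 0.2717
P = 0.2717

0.272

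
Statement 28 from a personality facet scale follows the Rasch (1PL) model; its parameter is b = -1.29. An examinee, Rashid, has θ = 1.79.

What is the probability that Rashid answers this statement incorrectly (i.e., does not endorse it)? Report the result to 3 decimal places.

P(θ) = 1 / (1 + exp(−(θ − b)))
Exponent: (1.79 − (-1.29)) = 3.0800
1/(1 + e^{-3.0800}) = 0.9561
P = 0.9561
P(incorrect) = 1 − 0.9561 = 0.0439

0.044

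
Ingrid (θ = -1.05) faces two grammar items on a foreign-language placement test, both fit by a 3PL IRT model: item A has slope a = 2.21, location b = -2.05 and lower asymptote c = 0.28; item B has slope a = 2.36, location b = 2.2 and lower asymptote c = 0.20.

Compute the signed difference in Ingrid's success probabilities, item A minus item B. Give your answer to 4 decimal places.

0.7285

P(θ) = c + (1 − c) · 1 / (1 + exp(−a(θ − b)))
P_A = 0.9288
P_B = 0.2004
P_A − P_B = 0.7285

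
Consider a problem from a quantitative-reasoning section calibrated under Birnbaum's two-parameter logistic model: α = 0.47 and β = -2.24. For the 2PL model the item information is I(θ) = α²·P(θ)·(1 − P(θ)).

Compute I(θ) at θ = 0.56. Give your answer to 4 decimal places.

P = 1/(1+e^{-1.3160}) = 0.7885
P(1−P) = 0.7885 × 0.2115 = 0.1668
I = α² × P(1−P) = 0.47² × 0.1668 = 0.03684

0.0368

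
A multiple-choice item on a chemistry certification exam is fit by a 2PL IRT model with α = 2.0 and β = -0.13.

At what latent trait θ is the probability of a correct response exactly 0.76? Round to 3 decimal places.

P(θ) = 1 / (1 + exp(−α(θ − β)))
logit = ln(0.7600/0.2400) = 1.1527
θ = β + logit/(α) = -0.13 + 1.1527/2.0000 = 0.4463

0.446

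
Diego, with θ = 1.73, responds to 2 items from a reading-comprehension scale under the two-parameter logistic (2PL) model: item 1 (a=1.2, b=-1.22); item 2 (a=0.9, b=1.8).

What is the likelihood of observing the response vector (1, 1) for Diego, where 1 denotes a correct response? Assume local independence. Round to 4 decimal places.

P(θ) = 1 / (1 + exp(−a(θ − b)))
P_1 = 1/(1+e^{-3.5400}) = 0.9718
P_2 = 1/(1+e^{0.0630}) = 0.4843
L = P_1 × P_2 = 0.9718 × 0.4843 = 0.47060

0.4706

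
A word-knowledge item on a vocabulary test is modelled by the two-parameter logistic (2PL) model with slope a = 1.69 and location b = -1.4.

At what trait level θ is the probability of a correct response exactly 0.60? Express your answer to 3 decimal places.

P(θ) = 1 / (1 + exp(−a(θ − b)))
logit = ln(0.6000/0.4000) = 0.4055
θ = b + logit/(a) = -1.4 + 0.4055/1.6900 = -1.1601

-1.160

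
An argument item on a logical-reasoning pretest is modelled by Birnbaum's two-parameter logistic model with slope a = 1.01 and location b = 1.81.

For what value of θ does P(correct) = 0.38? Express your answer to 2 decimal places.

P(θ) = 1 / (1 + exp(−a(θ − b)))
logit = ln(0.3800/0.6200) = -0.4895
θ = b + logit/(a) = 1.81 + (-0.4895)/1.0100 = 1.3253

1.33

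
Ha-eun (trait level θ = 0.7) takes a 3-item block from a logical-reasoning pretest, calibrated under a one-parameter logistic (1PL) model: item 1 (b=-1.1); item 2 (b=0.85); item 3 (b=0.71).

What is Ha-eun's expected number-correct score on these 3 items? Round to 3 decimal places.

1.818

P(θ) = 1 / (1 + exp(−(θ − b)))
P_1 = 1/(1+e^{-1.8000}) = 0.8581
P_2 = 1/(1+e^{0.1500}) = 0.4626
P_3 = 1/(1+e^{0.0100}) = 0.4975
E[score] = 0.8581 + 0.4626 + 0.4975 = 1.8182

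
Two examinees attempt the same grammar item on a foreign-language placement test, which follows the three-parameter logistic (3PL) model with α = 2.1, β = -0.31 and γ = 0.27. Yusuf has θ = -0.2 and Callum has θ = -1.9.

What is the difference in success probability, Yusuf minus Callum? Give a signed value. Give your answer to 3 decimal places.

P(θ) = γ + (1 − γ) · 1 / (1 + exp(−α(θ − β)))
P(Yusuf) = 0.6770  [exponent 0.2310]
P(Callum) = 0.2950  [exponent -3.3390]
Difference = 0.6770 − 0.2950 = 0.3820

0.382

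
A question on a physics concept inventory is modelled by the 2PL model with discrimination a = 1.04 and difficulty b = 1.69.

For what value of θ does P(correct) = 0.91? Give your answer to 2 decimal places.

P(θ) = 1 / (1 + exp(−a(θ − b)))
logit = ln(0.9100/0.0900) = 2.3136
θ = b + logit/(a) = 1.69 + 2.3136/1.0400 = 3.9146

3.91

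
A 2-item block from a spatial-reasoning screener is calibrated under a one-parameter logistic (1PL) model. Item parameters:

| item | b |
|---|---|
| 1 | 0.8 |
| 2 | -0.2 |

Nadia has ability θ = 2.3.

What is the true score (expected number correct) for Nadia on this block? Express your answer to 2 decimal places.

1.74

P(θ) = 1 / (1 + exp(−(θ − b)))
P_1 = 1/(1+e^{-1.5000}) = 0.8176
P_2 = 1/(1+e^{-2.5000}) = 0.9241
E[score] = 0.8176 + 0.9241 = 1.7417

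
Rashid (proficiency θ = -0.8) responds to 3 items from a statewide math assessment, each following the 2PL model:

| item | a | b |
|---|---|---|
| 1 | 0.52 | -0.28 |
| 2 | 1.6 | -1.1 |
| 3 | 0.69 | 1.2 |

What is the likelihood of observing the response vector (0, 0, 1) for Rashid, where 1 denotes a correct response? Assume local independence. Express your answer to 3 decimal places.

P(θ) = 1 / (1 + exp(−a(θ − b)))
P_1 = 1/(1+e^{0.2704}) = 0.4328
P_2 = 1/(1+e^{-0.4800}) = 0.6177
P_3 = 1/(1+e^{1.3800}) = 0.2010
L = (1−P_1) × (1−P_2) × P_3 = 0.5672 × 0.3823 × 0.2010 = 0.04358

0.044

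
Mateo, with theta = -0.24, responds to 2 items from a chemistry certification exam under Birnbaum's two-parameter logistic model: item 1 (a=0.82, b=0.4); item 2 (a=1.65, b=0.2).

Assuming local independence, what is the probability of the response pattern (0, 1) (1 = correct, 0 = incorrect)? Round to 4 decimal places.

P(theta) = 1 / (1 + exp(−a(theta − b)))
P_1 = 1/(1+e^{0.5248}) = 0.3717
P_2 = 1/(1+e^{0.7260}) = 0.3261
L = (1−P_1) × P_2 = 0.6283 × 0.3261 = 0.20486

0.2049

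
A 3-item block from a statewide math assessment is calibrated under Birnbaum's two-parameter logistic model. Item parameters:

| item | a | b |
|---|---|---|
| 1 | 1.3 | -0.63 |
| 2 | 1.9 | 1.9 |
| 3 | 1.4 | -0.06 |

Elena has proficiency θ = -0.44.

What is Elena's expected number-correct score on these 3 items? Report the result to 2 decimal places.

0.94

P(θ) = 1 / (1 + exp(−a(θ − b)))
P_1 = 1/(1+e^{-0.2470}) = 0.5614
P_2 = 1/(1+e^{4.4460}) = 0.0116
P_3 = 1/(1+e^{0.5320}) = 0.3701
E[score] = 0.5614 + 0.0116 + 0.3701 = 0.9431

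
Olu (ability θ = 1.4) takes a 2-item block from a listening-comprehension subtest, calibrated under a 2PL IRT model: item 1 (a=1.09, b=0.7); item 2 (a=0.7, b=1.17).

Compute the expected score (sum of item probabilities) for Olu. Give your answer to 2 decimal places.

P(θ) = 1 / (1 + exp(−a(θ − b)))
P_1 = 1/(1+e^{-0.7630}) = 0.6820
P_2 = 1/(1+e^{-0.1610}) = 0.5402
E[score] = 0.6820 + 0.5402 = 1.2222

1.22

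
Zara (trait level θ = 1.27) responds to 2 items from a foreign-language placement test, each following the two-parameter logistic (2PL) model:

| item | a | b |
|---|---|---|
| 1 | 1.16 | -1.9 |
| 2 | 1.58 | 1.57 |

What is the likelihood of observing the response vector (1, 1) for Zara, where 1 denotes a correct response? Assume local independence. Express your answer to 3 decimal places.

P(θ) = 1 / (1 + exp(−a(θ − b)))
P_1 = 1/(1+e^{-3.6772}) = 0.9753
P_2 = 1/(1+e^{0.4740}) = 0.3837
L = P_1 × P_2 = 0.9753 × 0.3837 = 0.37420

0.374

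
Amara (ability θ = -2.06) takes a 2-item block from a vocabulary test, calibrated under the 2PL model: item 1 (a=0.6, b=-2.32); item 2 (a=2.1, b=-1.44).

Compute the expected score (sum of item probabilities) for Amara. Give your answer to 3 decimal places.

P(θ) = 1 / (1 + exp(−a(θ − b)))
P_1 = 1/(1+e^{-0.1560}) = 0.5389
P_2 = 1/(1+e^{1.3020}) = 0.2138
E[score] = 0.5389 + 0.2138 = 0.7527

0.753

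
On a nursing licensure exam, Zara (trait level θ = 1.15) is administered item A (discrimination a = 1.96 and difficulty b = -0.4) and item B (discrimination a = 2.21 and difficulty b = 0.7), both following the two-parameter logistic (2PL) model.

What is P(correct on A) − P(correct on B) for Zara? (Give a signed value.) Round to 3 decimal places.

0.224

P(θ) = 1 / (1 + exp(−a(θ − b)))
P_A = 0.9543
P_B = 0.7300
P_A − P_B = 0.2243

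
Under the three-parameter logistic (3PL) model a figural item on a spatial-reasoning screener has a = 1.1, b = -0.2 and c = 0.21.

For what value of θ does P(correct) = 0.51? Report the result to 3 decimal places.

P(θ) = c + (1 − c) · 1 / (1 + exp(−a(θ − b)))
Remove guessing floor: (0.51 − 0.21)/(1 − 0.21) = 0.3797
logit = ln(0.3797/0.6203) = -0.4906
θ = b + logit/(a) = -0.2 + (-0.4906)/1.1000 = -0.6460

-0.646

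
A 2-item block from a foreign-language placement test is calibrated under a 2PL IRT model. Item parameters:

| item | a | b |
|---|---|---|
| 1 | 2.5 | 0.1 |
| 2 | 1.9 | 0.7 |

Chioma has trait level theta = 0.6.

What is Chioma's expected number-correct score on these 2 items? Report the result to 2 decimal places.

P(theta) = 1 / (1 + exp(−a(theta − b)))
P_1 = 1/(1+e^{-1.2500}) = 0.7773
P_2 = 1/(1+e^{0.1900}) = 0.4526
E[score] = 0.7773 + 0.4526 = 1.2299

1.23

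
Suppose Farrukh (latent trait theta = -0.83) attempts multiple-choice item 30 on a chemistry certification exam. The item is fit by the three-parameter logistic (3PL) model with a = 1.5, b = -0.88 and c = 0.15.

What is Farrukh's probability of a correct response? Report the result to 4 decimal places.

P(theta) = c + (1 − c) · 1 / (1 + exp(−a(theta − b)))
Exponent: 1.5 × (-0.83 − (-0.88)) = 0.0750
1/(1 + e^{-0.0750}) = 0.5187
P = 0.15 + 0.85 × 0.5187 = 0.5909

0.5909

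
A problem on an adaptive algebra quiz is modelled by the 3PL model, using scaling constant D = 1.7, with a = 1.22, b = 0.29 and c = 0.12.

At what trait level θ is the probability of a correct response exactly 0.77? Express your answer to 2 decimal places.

0.79

P(θ) = c + (1 − c) · 1 / (1 + exp(−D·a(θ − b)))
Remove guessing floor: (0.77 − 0.12)/(1 − 0.12) = 0.7386
logit = ln(0.7386/0.2614) = 1.0389
θ = b + logit/(1.7·a) = 0.29 + 1.0389/2.0740 = 0.7909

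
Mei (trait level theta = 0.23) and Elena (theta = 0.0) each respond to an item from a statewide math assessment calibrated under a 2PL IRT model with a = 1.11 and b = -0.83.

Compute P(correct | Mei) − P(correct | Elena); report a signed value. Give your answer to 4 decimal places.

P(theta) = 1 / (1 + exp(−a(theta − b)))
P(Mei) = 0.7643  [exponent 1.1766]
P(Elena) = 0.7153  [exponent 0.9213]
Difference = 0.7643 − 0.7153 = 0.0490

0.0490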